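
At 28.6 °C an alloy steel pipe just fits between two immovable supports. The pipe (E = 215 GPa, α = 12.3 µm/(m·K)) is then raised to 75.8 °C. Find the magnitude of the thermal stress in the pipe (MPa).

125 MPa

ΔT = 47.20 K. Constrained thermal stress σ = E·α·ΔT = 215.0×10³ MPa × 12.3×10⁻⁶ × 47.20 = 125 MPa (compressive).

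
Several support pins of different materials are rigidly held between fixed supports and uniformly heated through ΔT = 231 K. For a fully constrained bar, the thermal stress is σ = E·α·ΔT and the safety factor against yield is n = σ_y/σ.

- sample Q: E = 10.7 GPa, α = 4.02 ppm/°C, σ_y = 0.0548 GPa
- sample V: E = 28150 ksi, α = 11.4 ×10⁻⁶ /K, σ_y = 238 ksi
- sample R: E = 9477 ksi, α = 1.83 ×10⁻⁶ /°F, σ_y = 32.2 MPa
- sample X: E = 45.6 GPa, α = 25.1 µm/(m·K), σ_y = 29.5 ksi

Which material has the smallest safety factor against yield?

sample R

Per material, after unit conversion:
  sample Q: E = 10.70, α = 4.02, σ_y = 54.80 → σ = 9.94 MPa, n = 5.52
  sample V: E = 194.1, α = 11.4, σ_y = 1641 → σ = 511 MPa, n = 3.21
  sample R: E = 65.34, α = 3.29, σ_y = 32.20 → σ = 49.7 MPa, n = 0.648
  sample X: E = 45.60, α = 25.1, σ_y = 203.4 → σ = 264 MPa, n = 0.769
Smallest n: sample R with n = 0.648.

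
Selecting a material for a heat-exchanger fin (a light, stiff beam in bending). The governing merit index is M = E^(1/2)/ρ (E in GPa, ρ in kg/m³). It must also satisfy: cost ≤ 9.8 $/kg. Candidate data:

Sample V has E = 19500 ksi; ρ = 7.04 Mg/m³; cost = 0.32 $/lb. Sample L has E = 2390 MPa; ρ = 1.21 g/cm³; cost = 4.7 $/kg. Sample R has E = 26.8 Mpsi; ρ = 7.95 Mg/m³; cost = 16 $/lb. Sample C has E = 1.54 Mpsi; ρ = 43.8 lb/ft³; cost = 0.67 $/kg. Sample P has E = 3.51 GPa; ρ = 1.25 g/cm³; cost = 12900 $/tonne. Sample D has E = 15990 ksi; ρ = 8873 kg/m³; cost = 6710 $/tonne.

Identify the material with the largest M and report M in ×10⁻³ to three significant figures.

Screen on constraints: cost ≤ 9.8 $/kg. Survivors: sample V, sample L, sample C, sample D.
In SI units:
  sample V: E = 134.4 GPa, ρ = 7040 kg/m³
  sample L: E = 2.390 GPa, ρ = 1210 kg/m³
  sample C: E = 10.62 GPa, ρ = 701.6 kg/m³
  sample D: E = 110.2 GPa, ρ = 8873 kg/m³
  sample C: M = 4.64×10⁻³
  sample V: M = 1.65×10⁻³
  sample L: M = 1.28×10⁻³
  sample D: M = 1.18×10⁻³
Highest index: sample C.

sample C, M = 4.64×10⁻³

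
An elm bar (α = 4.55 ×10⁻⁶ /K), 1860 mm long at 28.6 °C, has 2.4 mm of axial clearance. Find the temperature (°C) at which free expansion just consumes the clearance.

312 °C

α·L₀·ΔT = 2.4 mm ⇒ ΔT = 2.4 / (4.55×10⁻⁶ × 1860.0) = 283.6 K.
T = 28.6 + 283.6 = 312.2 °C.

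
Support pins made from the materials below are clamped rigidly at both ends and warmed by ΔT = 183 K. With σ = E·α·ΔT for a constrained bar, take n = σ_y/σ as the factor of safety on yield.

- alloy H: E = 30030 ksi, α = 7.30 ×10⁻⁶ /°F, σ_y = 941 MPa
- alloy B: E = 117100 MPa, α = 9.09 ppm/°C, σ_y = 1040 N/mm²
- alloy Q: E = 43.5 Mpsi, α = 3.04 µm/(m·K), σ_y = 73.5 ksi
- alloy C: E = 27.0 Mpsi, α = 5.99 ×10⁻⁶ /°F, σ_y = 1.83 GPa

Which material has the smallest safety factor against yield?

alloy H

In consistent units (E in GPa, α in ×10⁻⁶/K, σ_y in MPa):
  alloy H: E = 207.0, α = 13.1, σ_y = 941.0 → σ = 498 MPa, n = 1.89
  alloy B: E = 117.1, α = 9.09, σ_y = 1040 → σ = 195 MPa, n = 5.34
  alloy Q: E = 299.9, α = 3.04, σ_y = 506.8 → σ = 167 MPa, n = 3.04
  alloy C: E = 186.2, α = 10.8, σ_y = 1830 → σ = 367 MPa, n = 4.98
The minimum is alloy H at n = 1.89.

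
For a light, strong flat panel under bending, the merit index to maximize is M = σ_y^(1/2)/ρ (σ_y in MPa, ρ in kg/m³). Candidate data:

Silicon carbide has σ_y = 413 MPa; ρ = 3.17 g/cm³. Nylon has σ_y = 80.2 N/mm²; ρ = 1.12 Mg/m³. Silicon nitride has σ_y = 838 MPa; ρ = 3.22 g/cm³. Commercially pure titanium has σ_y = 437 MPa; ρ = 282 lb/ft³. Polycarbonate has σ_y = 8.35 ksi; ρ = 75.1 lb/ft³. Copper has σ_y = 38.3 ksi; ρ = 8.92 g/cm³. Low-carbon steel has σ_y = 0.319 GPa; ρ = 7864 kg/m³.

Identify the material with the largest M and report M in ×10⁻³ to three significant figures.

Convert each candidate to consistent units, then evaluate M:
  silicon carbide: σ_y = 413.0 MPa, ρ = 3170 kg/m³
  nylon: σ_y = 80.20 MPa, ρ = 1120 kg/m³
  silicon nitride: σ_y = 838.0 MPa, ρ = 3220 kg/m³
  commercially pure titanium: σ_y = 437.0 MPa, ρ = 4517 kg/m³
  polycarbonate: σ_y = 57.57 MPa, ρ = 1203 kg/m³
  copper: σ_y = 264.1 MPa, ρ = 8920 kg/m³
  low-carbon steel: σ_y = 319.0 MPa, ρ = 7864 kg/m³
  silicon nitride: M = 8.99×10⁻³
  nylon: M = 8.00×10⁻³
  silicon carbide: M = 6.41×10⁻³
  polycarbonate: M = 6.31×10⁻³
  commercially pure titanium: M = 4.63×10⁻³
  low-carbon steel: M = 2.27×10⁻³
  copper: M = 1.82×10⁻³
Silicon nitride has the largest M.

silicon nitride, M = 8.99×10⁻³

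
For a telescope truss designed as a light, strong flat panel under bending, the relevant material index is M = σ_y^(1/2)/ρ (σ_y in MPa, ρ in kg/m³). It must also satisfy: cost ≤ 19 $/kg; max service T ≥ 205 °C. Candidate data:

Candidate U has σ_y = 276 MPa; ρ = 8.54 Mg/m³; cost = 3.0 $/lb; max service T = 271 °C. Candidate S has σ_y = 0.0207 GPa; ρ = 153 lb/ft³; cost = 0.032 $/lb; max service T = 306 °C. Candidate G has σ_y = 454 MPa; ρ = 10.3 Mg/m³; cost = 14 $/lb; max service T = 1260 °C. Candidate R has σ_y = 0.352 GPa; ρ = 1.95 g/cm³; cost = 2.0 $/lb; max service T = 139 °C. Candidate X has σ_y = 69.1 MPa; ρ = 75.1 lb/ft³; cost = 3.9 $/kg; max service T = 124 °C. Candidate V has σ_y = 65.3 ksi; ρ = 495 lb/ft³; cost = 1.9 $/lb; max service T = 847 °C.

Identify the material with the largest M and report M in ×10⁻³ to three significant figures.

candidate V, M = 2.68×10⁻³

Screen on constraints: cost ≤ 19 $/kg; max service T ≥ 205 °C. Survivors: candidate U, candidate S, candidate V.
Normalizing units and computing the index:
  candidate U: σ_y = 276.0 MPa, ρ = 8540 kg/m³
  candidate S: σ_y = 20.70 MPa, ρ = 2451 kg/m³
  candidate V: σ_y = 450.2 MPa, ρ = 7929 kg/m³
  candidate V: M = 2.68×10⁻³
  candidate U: M = 1.95×10⁻³
  candidate S: M = 1.86×10⁻³
The maximum is for candidate V.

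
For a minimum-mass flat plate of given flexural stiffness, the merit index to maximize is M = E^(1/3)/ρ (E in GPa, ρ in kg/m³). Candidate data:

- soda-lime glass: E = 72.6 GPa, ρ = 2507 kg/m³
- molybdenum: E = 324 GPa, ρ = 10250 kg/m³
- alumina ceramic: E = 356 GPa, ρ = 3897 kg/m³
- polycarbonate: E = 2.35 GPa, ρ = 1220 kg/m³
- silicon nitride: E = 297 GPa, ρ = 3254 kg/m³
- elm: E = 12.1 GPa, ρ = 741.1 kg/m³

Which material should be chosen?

elm

Evaluate M for each candidate:
  elm: M = 3.10×10⁻³
  silicon nitride: M = 2.05×10⁻³
  alumina ceramic: M = 1.82×10⁻³
  soda-lime glass: M = 1.66×10⁻³
  polycarbonate: M = 1.09×10⁻³
  molybdenum: M = 0.670×10⁻³
The maximum is for elm.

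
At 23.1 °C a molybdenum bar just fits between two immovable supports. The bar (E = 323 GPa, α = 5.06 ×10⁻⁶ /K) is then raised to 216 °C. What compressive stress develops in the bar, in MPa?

315 MPa

ΔT = 192.9 K. Constrained thermal stress σ = E·α·ΔT = 323.0×10³ MPa × 5.06×10⁻⁶ × 192.9 = 315 MPa (compressive).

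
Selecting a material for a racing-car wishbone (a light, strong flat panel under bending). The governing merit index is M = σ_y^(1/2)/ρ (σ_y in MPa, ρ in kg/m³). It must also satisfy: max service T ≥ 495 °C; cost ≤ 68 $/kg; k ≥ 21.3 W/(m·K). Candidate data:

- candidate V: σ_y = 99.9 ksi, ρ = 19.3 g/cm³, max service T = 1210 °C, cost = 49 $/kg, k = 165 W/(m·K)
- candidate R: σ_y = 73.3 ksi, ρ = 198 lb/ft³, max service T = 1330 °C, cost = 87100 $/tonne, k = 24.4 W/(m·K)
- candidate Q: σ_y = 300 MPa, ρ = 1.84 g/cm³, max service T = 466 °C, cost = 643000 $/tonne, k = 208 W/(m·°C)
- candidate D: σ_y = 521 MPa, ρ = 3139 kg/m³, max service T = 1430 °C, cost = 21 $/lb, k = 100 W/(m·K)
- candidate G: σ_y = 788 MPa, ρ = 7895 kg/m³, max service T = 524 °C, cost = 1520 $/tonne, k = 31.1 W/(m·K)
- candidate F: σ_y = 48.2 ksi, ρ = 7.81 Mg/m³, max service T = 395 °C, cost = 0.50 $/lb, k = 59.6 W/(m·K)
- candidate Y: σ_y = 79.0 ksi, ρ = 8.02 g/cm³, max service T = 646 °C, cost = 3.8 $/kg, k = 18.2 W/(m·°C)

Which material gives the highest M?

candidate D

Screen on constraints: max service T ≥ 495 °C; cost ≤ 68 $/kg; k ≥ 21.3 W/(m·K). Survivors: candidate V, candidate D, candidate G.
Convert each candidate to consistent units, then evaluate M:
  candidate V: σ_y = 688.8 MPa, ρ = 19300 kg/m³
  candidate D: σ_y = 521.0 MPa, ρ = 3139 kg/m³
  candidate G: σ_y = 788.0 MPa, ρ = 7895 kg/m³
  candidate D: M = 7.27×10⁻³
  candidate G: M = 3.56×10⁻³
  candidate V: M = 1.36×10⁻³
The maximum is for candidate D.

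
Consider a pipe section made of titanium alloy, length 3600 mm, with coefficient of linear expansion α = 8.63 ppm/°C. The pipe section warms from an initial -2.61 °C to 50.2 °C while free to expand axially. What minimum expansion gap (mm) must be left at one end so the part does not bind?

1.64 mm

ΔT = 50.2 − (-2.61) = 52.81 K.
ΔL = α·L₀·ΔT = 8.63×10⁻⁶ × 3600 mm × 52.81 K = 1.64 mm.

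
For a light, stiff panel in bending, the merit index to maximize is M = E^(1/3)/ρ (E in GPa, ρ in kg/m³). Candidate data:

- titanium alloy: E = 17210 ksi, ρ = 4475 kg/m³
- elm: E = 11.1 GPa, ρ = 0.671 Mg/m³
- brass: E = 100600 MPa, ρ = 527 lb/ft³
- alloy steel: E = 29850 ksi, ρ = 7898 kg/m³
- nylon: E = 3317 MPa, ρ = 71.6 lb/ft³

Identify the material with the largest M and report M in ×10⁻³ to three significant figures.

elm, M = 3.32×10⁻³

Convert each candidate to consistent units, then evaluate M:
  titanium alloy: E = 118.7 GPa, ρ = 4475 kg/m³
  elm: E = 11.10 GPa, ρ = 671.0 kg/m³
  brass: E = 100.6 GPa, ρ = 8442 kg/m³
  alloy steel: E = 205.8 GPa, ρ = 7898 kg/m³
  nylon: E = 3.317 GPa, ρ = 1147 kg/m³
  elm: M = 3.32×10⁻³
  nylon: M = 1.30×10⁻³
  titanium alloy: M = 1.10×10⁻³
  alloy steel: M = 0.748×10⁻³
  brass: M = 0.551×10⁻³
The maximum is for elm.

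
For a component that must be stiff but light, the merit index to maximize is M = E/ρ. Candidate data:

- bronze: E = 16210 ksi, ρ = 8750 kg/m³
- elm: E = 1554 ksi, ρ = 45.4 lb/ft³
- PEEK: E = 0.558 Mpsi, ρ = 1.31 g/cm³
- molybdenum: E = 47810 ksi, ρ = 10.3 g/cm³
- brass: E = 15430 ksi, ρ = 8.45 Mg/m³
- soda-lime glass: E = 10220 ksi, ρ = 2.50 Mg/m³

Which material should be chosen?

molybdenum

Putting every candidate on a common basis:
  bronze: E = 111.8 GPa, ρ = 8750 kg/m³
  elm: E = 10.71 GPa, ρ = 727.2 kg/m³
  PEEK: E = 3.847 GPa, ρ = 1310 kg/m³
  molybdenum: E = 329.6 GPa, ρ = 10300 kg/m³
  brass: E = 106.4 GPa, ρ = 8450 kg/m³
  soda-lime glass: E = 70.46 GPa, ρ = 2500 kg/m³
  molybdenum: M = 32.0 MN·m/kg
  soda-lime glass: M = 28.2 MN·m/kg
  elm: M = 14.7 MN·m/kg
  bronze: M = 12.8 MN·m/kg
  brass: M = 12.6 MN·m/kg
  PEEK: M = 2.94 MN·m/kg
Molybdenum has the largest M.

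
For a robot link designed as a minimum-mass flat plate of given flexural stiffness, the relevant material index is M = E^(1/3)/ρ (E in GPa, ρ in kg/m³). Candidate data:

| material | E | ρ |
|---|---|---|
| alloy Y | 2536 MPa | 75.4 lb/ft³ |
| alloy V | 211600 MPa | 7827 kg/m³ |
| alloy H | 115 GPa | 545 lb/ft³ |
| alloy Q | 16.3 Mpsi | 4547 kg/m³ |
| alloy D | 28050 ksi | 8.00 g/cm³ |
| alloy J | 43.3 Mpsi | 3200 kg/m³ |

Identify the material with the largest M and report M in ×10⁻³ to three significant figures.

alloy J, M = 2.09×10⁻³

In SI units:
  alloy Y: E = 2.536 GPa, ρ = 1208 kg/m³
  alloy V: E = 211.6 GPa, ρ = 7827 kg/m³
  alloy H: E = 115.0 GPa, ρ = 8730 kg/m³
  alloy Q: E = 112.4 GPa, ρ = 4547 kg/m³
  alloy D: E = 193.4 GPa, ρ = 8000 kg/m³
  alloy J: E = 298.5 GPa, ρ = 3200 kg/m³
  alloy J: M = 2.09×10⁻³
  alloy Y: M = 1.13×10⁻³
  alloy Q: M = 1.06×10⁻³
  alloy V: M = 0.761×10⁻³
  alloy D: M = 0.723×10⁻³
  alloy H: M = 0.557×10⁻³
Highest index: alloy J.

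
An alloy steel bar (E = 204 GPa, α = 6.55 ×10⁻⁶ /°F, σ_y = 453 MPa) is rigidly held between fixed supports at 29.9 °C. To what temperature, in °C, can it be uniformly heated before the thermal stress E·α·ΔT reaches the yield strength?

218 °C

α = 6.55×10⁻⁶/°F × 9/5 = 11.8×10⁻⁶/K.
E·α·ΔT = 453.0 MPa ⇒ ΔT = 453.0 / (204.0×10³ × 11.8×10⁻⁶) = 188.3 K.
T = 29.9 + 188.3 = 218.2 °C.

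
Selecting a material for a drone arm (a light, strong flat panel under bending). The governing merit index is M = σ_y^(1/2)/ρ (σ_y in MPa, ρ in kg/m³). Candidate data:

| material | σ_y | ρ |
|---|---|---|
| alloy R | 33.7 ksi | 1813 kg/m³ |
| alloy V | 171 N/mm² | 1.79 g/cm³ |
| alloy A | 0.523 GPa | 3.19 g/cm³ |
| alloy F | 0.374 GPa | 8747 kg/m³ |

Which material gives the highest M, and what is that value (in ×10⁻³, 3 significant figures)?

alloy R, M = 8.41×10⁻³

Convert each candidate to consistent units, then evaluate M:
  alloy R: σ_y = 232.4 MPa, ρ = 1813 kg/m³
  alloy V: σ_y = 171.0 MPa, ρ = 1790 kg/m³
  alloy A: σ_y = 523.0 MPa, ρ = 3190 kg/m³
  alloy F: σ_y = 374.0 MPa, ρ = 8747 kg/m³
  alloy R: M = 8.41×10⁻³
  alloy V: M = 7.31×10⁻³
  alloy A: M = 7.17×10⁻³
  alloy F: M = 2.21×10⁻³
The maximum is for alloy R.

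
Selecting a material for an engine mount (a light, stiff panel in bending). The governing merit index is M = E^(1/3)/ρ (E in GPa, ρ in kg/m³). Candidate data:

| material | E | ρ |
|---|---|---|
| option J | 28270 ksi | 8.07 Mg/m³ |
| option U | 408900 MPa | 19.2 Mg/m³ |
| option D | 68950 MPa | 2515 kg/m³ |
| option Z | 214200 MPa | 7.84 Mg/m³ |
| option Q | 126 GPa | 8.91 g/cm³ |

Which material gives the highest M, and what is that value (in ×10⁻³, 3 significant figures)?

option D, M = 1.63×10⁻³

After converting to SI:
  option J: E = 194.9 GPa, ρ = 8070 kg/m³
  option U: E = 408.9 GPa, ρ = 19200 kg/m³
  option D: E = 68.95 GPa, ρ = 2515 kg/m³
  option Z: E = 214.2 GPa, ρ = 7840 kg/m³
  option Q: E = 126.0 GPa, ρ = 8910 kg/m³
  option D: M = 1.63×10⁻³
  option Z: M = 0.763×10⁻³
  option J: M = 0.718×10⁻³
  option Q: M = 0.563×10⁻³
  option U: M = 0.387×10⁻³
The maximum is for option D.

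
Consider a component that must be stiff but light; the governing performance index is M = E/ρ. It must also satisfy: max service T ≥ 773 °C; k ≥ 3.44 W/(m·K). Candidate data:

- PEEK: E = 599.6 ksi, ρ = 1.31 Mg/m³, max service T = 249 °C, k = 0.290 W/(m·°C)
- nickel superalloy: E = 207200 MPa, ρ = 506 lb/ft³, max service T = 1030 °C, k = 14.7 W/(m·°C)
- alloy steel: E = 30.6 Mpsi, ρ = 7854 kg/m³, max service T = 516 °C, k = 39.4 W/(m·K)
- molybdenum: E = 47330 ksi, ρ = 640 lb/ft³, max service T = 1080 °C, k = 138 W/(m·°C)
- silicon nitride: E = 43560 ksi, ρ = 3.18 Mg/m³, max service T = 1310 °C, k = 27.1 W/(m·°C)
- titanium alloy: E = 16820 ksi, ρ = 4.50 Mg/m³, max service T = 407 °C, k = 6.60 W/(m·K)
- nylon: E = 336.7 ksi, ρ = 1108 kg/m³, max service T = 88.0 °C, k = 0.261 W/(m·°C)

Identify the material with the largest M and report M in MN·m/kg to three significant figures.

silicon nitride, M = 94.4 MN·m/kg

Screen on constraints: max service T ≥ 773 °C; k ≥ 3.44 W/(m·K). Survivors: nickel superalloy, molybdenum, silicon nitride.
Putting every candidate on a common basis:
  nickel superalloy: E = 207.2 GPa, ρ = 8105 kg/m³
  molybdenum: E = 326.3 GPa, ρ = 10250 kg/m³
  silicon nitride: E = 300.3 GPa, ρ = 3180 kg/m³
  silicon nitride: M = 94.4 MN·m/kg
  molybdenum: M = 31.8 MN·m/kg
  nickel superalloy: M = 25.6 MN·m/kg
Silicon nitride ranks first.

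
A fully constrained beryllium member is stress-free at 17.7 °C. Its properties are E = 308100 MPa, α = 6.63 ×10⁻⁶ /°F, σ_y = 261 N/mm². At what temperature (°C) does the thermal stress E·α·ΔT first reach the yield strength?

88.7 °C

E = 308100 MPa = 308.1 GPa.
α = 6.63×10⁻⁶/°F × 9/5 = 11.9×10⁻⁶/K.
σ_y = 261 N/mm² = 261.0 MPa.
E·α·ΔT = 261.0 MPa ⇒ ΔT = 261.0 / (308.1×10³ × 11.9×10⁻⁶) = 70.98 K.
T = 17.7 + 70.98 = 88.68 °C.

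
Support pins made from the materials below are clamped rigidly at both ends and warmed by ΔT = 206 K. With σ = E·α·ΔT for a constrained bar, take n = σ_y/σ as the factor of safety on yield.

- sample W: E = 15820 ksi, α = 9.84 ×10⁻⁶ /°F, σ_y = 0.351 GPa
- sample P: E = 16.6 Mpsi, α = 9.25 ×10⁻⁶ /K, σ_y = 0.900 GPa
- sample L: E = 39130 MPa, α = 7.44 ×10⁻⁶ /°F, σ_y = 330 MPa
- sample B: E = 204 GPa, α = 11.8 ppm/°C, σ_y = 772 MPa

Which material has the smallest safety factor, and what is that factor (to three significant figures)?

With everything in SI (GPa, ×10⁻⁶/K, MPa):
  sample W: E = 109.1, α = 17.7, σ_y = 351.0 → σ = 398 MPa, n = 0.882
  sample P: E = 114.5, α = 9.25, σ_y = 900.0 → σ = 218 MPa, n = 4.13
  sample L: E = 39.13, α = 13.4, σ_y = 330.0 → σ = 108 MPa, n = 3.06
  sample B: E = 204.0, α = 11.8, σ_y = 772.0 → σ = 496 MPa, n = 1.56
Sample W has the lowest safety factor, n = 0.882.

sample W, n = 0.882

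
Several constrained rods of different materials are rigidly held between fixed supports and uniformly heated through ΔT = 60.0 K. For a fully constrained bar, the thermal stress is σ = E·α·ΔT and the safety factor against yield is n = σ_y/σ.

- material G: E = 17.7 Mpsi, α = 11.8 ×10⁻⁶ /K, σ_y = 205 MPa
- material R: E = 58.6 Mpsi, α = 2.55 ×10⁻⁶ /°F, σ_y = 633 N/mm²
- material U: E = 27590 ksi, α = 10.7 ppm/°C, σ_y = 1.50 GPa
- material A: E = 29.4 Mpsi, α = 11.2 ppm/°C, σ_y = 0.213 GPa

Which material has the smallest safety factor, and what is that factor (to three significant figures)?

material A, n = 1.56

In consistent units (E in GPa, α in ×10⁻⁶/K, σ_y in MPa):
  material G: E = 122.0, α = 11.8, σ_y = 205.0 → σ = 86.4 MPa, n = 2.37
  material R: E = 404.0, α = 4.59, σ_y = 633.0 → σ = 111 MPa, n = 5.69
  material U: E = 190.2, α = 10.7, σ_y = 1500 → σ = 122 MPa, n = 12.3
  material A: E = 202.7, α = 11.2, σ_y = 213.0 → σ = 136 MPa, n = 1.56
Material A has the lowest safety factor, n = 1.56.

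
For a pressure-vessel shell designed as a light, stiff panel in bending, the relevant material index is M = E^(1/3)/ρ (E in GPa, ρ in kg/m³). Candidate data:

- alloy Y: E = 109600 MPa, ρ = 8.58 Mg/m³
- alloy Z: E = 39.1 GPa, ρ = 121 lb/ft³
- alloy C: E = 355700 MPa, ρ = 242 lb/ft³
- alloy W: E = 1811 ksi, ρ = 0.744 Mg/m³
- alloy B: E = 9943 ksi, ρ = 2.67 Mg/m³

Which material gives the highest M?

alloy W

After converting to SI:
  alloy Y: E = 109.6 GPa, ρ = 8580 kg/m³
  alloy Z: E = 39.10 GPa, ρ = 1938 kg/m³
  alloy C: E = 355.7 GPa, ρ = 3876 kg/m³
  alloy W: E = 12.49 GPa, ρ = 744.0 kg/m³
  alloy B: E = 68.55 GPa, ρ = 2670 kg/m³
  alloy W: M = 3.12×10⁻³
  alloy C: M = 1.83×10⁻³
  alloy Z: M = 1.75×10⁻³
  alloy B: M = 1.53×10⁻³
  alloy Y: M = 0.558×10⁻³
Alloy W has the largest M.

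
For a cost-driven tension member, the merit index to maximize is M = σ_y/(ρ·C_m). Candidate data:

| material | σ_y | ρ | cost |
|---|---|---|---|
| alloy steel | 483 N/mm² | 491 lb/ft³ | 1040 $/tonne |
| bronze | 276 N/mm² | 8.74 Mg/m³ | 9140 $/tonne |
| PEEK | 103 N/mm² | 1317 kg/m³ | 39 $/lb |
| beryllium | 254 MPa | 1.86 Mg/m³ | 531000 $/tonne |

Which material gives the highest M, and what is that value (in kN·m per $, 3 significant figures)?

After converting to SI:
  alloy steel: σ_y = 483.0 MPa, ρ = 7865 kg/m³, cost = 1.040 $/kg
  bronze: σ_y = 276.0 MPa, ρ = 8740 kg/m³, cost = 9.140 $/kg
  PEEK: σ_y = 103.0 MPa, ρ = 1317 kg/m³, cost = 85.98 $/kg
  beryllium: σ_y = 254.0 MPa, ρ = 1860 kg/m³, cost = 531.0 $/kg
  alloy steel: M = 59.0 kN·m per $
  bronze: M = 3.46 kN·m per $
  PEEK: M = 0.910 kN·m per $
  beryllium: M = 0.257 kN·m per $
Highest index: alloy steel.

alloy steel, M = 59.0 kN·m per $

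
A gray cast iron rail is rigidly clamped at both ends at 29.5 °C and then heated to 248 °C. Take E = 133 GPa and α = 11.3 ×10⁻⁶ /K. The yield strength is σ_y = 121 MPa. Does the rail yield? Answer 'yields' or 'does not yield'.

ΔT = 218.5 K. Constrained thermal stress σ = E·α·ΔT = 133.0×10³ MPa × 11.3×10⁻⁶ × 218.5 = 328 MPa (compressive).
Compare to σ_y = 121 MPa: σ ≥ σ_y, so it yields.

yields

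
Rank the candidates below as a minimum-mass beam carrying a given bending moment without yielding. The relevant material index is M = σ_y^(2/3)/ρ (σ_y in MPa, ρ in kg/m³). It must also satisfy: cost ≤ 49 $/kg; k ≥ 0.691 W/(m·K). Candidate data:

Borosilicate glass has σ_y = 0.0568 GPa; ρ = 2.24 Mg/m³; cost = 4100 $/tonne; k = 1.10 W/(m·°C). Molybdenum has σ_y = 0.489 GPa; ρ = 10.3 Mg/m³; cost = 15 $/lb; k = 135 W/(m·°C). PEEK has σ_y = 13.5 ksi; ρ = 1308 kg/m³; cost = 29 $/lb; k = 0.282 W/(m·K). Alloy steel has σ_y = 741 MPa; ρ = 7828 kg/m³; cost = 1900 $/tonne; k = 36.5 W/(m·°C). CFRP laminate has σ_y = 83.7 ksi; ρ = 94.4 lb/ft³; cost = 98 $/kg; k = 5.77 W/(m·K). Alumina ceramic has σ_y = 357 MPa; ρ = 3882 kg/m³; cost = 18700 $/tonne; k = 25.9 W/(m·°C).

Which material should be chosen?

alumina ceramic

Screen on constraints: cost ≤ 49 $/kg; k ≥ 0.691 W/(m·K). Survivors: borosilicate glass, molybdenum, alloy steel, alumina ceramic.
Normalizing units and computing the index:
  borosilicate glass: σ_y = 56.80 MPa, ρ = 2240 kg/m³
  molybdenum: σ_y = 489.0 MPa, ρ = 10300 kg/m³
  alloy steel: σ_y = 741.0 MPa, ρ = 7828 kg/m³
  alumina ceramic: σ_y = 357.0 MPa, ρ = 3882 kg/m³
  alumina ceramic: M = 13.0×10⁻³
  alloy steel: M = 10.5×10⁻³
  borosilicate glass: M = 6.60×10⁻³
  molybdenum: M = 6.03×10⁻³
The maximum is for alumina ceramic.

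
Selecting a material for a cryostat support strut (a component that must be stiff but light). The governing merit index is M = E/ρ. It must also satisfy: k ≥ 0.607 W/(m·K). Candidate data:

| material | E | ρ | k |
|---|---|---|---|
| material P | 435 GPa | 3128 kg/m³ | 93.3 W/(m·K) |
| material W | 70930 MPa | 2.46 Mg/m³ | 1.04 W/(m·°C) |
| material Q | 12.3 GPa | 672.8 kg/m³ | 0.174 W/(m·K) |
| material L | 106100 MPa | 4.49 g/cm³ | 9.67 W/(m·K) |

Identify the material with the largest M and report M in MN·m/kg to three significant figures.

Screen on constraints: k ≥ 0.607 W/(m·K). Survivors: material P, material W, material L.
Putting every candidate on a common basis:
  material P: E = 435.0 GPa, ρ = 3128 kg/m³
  material W: E = 70.93 GPa, ρ = 2460 kg/m³
  material L: E = 106.1 GPa, ρ = 4490 kg/m³
  material P: M = 139 MN·m/kg
  material W: M = 28.8 MN·m/kg
  material L: M = 23.6 MN·m/kg
Highest index: material P.

material P, M = 139 MN·m/kg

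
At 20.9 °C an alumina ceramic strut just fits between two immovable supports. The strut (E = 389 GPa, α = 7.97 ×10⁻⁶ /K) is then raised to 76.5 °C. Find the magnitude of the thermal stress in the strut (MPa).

172 MPa

ΔT = 55.60 K. Constrained thermal stress σ = E·α·ΔT = 389.0×10³ MPa × 7.97×10⁻⁶ × 55.60 = 172 MPa (compressive).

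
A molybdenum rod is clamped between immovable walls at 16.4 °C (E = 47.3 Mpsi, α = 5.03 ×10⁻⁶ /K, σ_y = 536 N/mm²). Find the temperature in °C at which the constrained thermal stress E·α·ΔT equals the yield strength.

E = 47.3 Mpsi = 326.1 GPa.
σ_y = 536 N/mm² = 536.0 MPa.
E·α·ΔT = 536.0 MPa ⇒ ΔT = 536.0 / (326.1×10³ × 5.03×10⁻⁶) = 326.8 K.
T = 16.4 + 326.8 = 343.2 °C.

343 °C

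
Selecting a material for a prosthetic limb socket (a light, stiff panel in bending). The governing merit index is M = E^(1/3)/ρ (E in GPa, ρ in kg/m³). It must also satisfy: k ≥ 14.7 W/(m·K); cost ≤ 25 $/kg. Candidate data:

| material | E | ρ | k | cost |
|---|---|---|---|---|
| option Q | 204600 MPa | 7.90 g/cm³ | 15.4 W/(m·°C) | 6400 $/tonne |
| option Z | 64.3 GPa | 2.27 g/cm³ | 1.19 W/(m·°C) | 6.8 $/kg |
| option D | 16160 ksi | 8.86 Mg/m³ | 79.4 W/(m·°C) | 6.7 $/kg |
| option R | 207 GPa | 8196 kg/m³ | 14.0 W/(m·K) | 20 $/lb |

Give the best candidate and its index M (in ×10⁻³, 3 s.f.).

Screen on constraints: k ≥ 14.7 W/(m·K); cost ≤ 25 $/kg. Survivors: option Q, option D.
Putting every candidate on a common basis:
  option Q: E = 204.6 GPa, ρ = 7900 kg/m³
  option D: E = 111.4 GPa, ρ = 8860 kg/m³
  option Q: M = 0.746×10⁻³
  option D: M = 0.543×10⁻³
Highest index: option Q.

option Q, M = 0.746×10⁻³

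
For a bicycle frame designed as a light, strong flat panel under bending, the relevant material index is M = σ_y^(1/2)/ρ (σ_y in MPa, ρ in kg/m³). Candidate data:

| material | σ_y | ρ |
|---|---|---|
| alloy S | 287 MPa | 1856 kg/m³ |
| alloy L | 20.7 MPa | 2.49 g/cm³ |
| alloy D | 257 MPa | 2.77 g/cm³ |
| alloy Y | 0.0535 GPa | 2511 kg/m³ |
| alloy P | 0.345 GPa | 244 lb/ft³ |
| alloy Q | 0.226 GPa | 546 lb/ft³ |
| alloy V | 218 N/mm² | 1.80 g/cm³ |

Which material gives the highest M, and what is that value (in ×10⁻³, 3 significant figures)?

In SI units:
  alloy S: σ_y = 287.0 MPa, ρ = 1856 kg/m³
  alloy L: σ_y = 20.70 MPa, ρ = 2490 kg/m³
  alloy D: σ_y = 257.0 MPa, ρ = 2770 kg/m³
  alloy Y: σ_y = 53.50 MPa, ρ = 2511 kg/m³
  alloy P: σ_y = 345.0 MPa, ρ = 3909 kg/m³
  alloy Q: σ_y = 226.0 MPa, ρ = 8746 kg/m³
  alloy V: σ_y = 218.0 MPa, ρ = 1800 kg/m³
  alloy S: M = 9.13×10⁻³
  alloy V: M = 8.20×10⁻³
  alloy D: M = 5.79×10⁻³
  alloy P: M = 4.75×10⁻³
  alloy Y: M = 2.91×10⁻³
  alloy L: M = 1.83×10⁻³
  alloy Q: M = 1.72×10⁻³
The maximum is for alloy S.

alloy S, M = 9.13×10⁻³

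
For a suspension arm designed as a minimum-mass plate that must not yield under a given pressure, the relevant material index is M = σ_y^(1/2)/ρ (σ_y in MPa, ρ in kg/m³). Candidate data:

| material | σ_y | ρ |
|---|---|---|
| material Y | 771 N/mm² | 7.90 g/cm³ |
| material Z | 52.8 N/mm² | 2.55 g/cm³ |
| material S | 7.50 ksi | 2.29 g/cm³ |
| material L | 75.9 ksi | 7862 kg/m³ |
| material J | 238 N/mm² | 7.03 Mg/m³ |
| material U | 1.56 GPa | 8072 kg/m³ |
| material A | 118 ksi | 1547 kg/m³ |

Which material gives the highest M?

material A

Normalizing units and computing the index:
  material Y: σ_y = 771.0 MPa, ρ = 7900 kg/m³
  material Z: σ_y = 52.80 MPa, ρ = 2550 kg/m³
  material S: σ_y = 51.71 MPa, ρ = 2290 kg/m³
  material L: σ_y = 523.3 MPa, ρ = 7862 kg/m³
  material J: σ_y = 238.0 MPa, ρ = 7030 kg/m³
  material U: σ_y = 1560 MPa, ρ = 8072 kg/m³
  material A: σ_y = 813.6 MPa, ρ = 1547 kg/m³
  material A: M = 18.4×10⁻³
  material U: M = 4.89×10⁻³
  material Y: M = 3.51×10⁻³
  material S: M = 3.14×10⁻³
  material L: M = 2.91×10⁻³
  material Z: M = 2.85×10⁻³
  material J: M = 2.19×10⁻³
Highest index: material A.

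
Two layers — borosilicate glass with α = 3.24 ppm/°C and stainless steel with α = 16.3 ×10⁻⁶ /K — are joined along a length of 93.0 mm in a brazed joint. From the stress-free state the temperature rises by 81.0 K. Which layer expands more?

α(borosilicate glass) = 3.24×10⁻⁶/K vs α(stainless steel) = 16.3×10⁻⁶/K.
Higher α expands more for the same ΔT: stainless steel.

stainless steel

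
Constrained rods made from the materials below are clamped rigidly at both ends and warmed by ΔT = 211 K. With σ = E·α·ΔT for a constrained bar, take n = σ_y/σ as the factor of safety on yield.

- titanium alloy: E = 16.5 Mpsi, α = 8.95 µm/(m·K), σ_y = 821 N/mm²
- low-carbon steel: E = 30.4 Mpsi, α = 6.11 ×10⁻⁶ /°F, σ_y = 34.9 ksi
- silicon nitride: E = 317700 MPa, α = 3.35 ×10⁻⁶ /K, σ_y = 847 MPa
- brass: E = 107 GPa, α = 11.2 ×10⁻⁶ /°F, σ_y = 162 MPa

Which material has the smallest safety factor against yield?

brass

Converting E to GPa, α to ×10⁻⁶/K, σ_y to MPa, then σ and n for each:
  titanium alloy: E = 113.8, α = 8.95, σ_y = 821.0 → σ = 215 MPa, n = 3.82
  low-carbon steel: E = 209.6, α = 11.0, σ_y = 240.6 → σ = 486 MPa, n = 0.495
  silicon nitride: E = 317.7, α = 3.35, σ_y = 847.0 → σ = 225 MPa, n = 3.77
  brass: E = 107.0, α = 20.2, σ_y = 162.0 → σ = 455 MPa, n = 0.356
Smallest n: brass with n = 0.356.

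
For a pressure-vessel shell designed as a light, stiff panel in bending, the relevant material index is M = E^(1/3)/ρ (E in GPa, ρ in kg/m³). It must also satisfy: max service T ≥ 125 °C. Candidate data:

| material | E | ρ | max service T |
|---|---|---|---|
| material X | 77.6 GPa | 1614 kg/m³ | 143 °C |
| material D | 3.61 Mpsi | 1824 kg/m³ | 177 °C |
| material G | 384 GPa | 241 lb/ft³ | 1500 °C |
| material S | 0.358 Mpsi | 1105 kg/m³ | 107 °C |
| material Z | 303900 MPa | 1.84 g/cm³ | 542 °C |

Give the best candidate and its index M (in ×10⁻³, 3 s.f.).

Screen on constraints: max service T ≥ 125 °C. Survivors: material X, material D, material G, material Z.
Putting every candidate on a common basis:
  material X: E = 77.60 GPa, ρ = 1614 kg/m³
  material D: E = 24.89 GPa, ρ = 1824 kg/m³
  material G: E = 384.0 GPa, ρ = 3860 kg/m³
  material Z: E = 303.9 GPa, ρ = 1840 kg/m³
  material Z: M = 3.65×10⁻³
  material X: M = 2.64×10⁻³
  material G: M = 1.88×10⁻³
  material D: M = 1.60×10⁻³
Highest index: material Z.

material Z, M = 3.65×10⁻³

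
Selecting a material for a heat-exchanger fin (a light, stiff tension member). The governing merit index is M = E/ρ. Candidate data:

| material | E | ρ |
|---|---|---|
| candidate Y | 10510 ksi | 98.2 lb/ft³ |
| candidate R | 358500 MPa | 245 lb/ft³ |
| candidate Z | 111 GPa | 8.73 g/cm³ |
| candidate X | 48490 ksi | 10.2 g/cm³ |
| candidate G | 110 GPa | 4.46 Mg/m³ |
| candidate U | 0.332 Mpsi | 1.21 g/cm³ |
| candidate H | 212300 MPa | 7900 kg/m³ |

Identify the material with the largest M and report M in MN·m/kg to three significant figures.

candidate R, M = 91.3 MN·m/kg

Putting every candidate on a common basis:
  candidate Y: E = 72.46 GPa, ρ = 1573 kg/m³
  candidate R: E = 358.5 GPa, ρ = 3925 kg/m³
  candidate Z: E = 111.0 GPa, ρ = 8730 kg/m³
  candidate X: E = 334.3 GPa, ρ = 10200 kg/m³
  candidate G: E = 110.0 GPa, ρ = 4460 kg/m³
  candidate U: E = 2.289 GPa, ρ = 1210 kg/m³
  candidate H: E = 212.3 GPa, ρ = 7900 kg/m³
  candidate R: M = 91.3 MN·m/kg
  candidate Y: M = 46.1 MN·m/kg
  candidate X: M = 32.8 MN·m/kg
  candidate H: M = 26.9 MN·m/kg
  candidate G: M = 24.7 MN·m/kg
  candidate Z: M = 12.7 MN·m/kg
  candidate U: M = 1.89 MN·m/kg
Candidate R ranks first.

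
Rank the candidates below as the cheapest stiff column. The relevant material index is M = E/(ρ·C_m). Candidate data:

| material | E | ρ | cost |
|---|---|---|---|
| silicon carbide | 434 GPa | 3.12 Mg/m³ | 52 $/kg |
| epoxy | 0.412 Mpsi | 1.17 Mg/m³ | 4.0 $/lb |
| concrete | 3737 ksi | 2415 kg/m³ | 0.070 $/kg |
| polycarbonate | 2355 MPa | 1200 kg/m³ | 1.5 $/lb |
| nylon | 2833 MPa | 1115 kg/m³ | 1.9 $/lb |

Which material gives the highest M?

concrete

Normalizing units and computing the index:
  silicon carbide: E = 434.0 GPa, ρ = 3120 kg/m³, cost = 52.00 $/kg
  epoxy: E = 2.841 GPa, ρ = 1170 kg/m³, cost = 8.818 $/kg
  concrete: E = 25.77 GPa, ρ = 2415 kg/m³, cost = 0.07000 $/kg
  polycarbonate: E = 2.355 GPa, ρ = 1200 kg/m³, cost = 3.307 $/kg
  nylon: E = 2.833 GPa, ρ = 1115 kg/m³, cost = 4.189 $/kg
  concrete: M = 152 MN·m per $
  silicon carbide: M = 2.68 MN·m per $
  nylon: M = 0.607 MN·m per $
  polycarbonate: M = 0.593 MN·m per $
  epoxy: M = 0.275 MN·m per $
Highest index: concrete.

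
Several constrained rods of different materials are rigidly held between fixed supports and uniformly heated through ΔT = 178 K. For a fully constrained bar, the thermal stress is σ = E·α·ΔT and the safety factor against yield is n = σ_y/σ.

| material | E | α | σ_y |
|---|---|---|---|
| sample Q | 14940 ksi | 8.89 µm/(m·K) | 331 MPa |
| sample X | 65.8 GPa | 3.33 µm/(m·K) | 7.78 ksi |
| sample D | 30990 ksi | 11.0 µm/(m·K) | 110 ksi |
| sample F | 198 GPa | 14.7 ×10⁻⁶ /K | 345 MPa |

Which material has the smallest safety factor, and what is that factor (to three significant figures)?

Converting E to GPa, α to ×10⁻⁶/K, σ_y to MPa, then σ and n for each:
  sample Q: E = 103.0, α = 8.89, σ_y = 331.0 → σ = 163 MPa, n = 2.03
  sample X: E = 65.80, α = 3.33, σ_y = 53.64 → σ = 39.0 MPa, n = 1.38
  sample D: E = 213.7, α = 11.0, σ_y = 758.4 → σ = 418 MPa, n = 1.81
  sample F: E = 198.0, α = 14.7, σ_y = 345.0 → σ = 518 MPa, n = 0.666
Sample F has the lowest safety factor, n = 0.666.

sample F, n = 0.666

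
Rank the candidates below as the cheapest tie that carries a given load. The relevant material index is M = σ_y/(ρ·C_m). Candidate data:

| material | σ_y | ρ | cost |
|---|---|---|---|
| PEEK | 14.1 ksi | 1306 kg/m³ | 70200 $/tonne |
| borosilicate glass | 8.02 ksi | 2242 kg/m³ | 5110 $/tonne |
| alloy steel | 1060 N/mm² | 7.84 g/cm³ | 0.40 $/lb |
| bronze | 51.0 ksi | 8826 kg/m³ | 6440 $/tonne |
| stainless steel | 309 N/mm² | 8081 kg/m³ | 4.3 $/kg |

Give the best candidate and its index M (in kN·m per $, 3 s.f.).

Convert each candidate to consistent units, then evaluate M:
  PEEK: σ_y = 97.22 MPa, ρ = 1306 kg/m³, cost = 70.20 $/kg
  borosilicate glass: σ_y = 55.30 MPa, ρ = 2242 kg/m³, cost = 5.110 $/kg
  alloy steel: σ_y = 1060 MPa, ρ = 7840 kg/m³, cost = 0.8818 $/kg
  bronze: σ_y = 351.6 MPa, ρ = 8826 kg/m³, cost = 6.440 $/kg
  stainless steel: σ_y = 309.0 MPa, ρ = 8081 kg/m³, cost = 4.300 $/kg
  alloy steel: M = 153 kN·m per $
  stainless steel: M = 8.89 kN·m per $
  bronze: M = 6.19 kN·m per $
  borosilicate glass: M = 4.83 kN·m per $
  PEEK: M = 1.06 kN·m per $
The maximum is for alloy steel.

alloy steel, M = 153 kN·m per $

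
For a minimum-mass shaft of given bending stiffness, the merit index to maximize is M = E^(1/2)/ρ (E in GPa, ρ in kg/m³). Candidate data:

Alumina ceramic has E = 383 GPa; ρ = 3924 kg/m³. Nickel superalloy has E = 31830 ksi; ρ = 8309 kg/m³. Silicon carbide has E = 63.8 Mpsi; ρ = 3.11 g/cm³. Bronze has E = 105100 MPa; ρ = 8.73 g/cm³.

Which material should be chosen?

silicon carbide

In SI units:
  alumina ceramic: E = 383.0 GPa, ρ = 3924 kg/m³
  nickel superalloy: E = 219.5 GPa, ρ = 8309 kg/m³
  silicon carbide: E = 439.9 GPa, ρ = 3110 kg/m³
  bronze: E = 105.1 GPa, ρ = 8730 kg/m³
  silicon carbide: M = 6.74×10⁻³
  alumina ceramic: M = 4.99×10⁻³
  nickel superalloy: M = 1.78×10⁻³
  bronze: M = 1.17×10⁻³
The maximum is for silicon carbide.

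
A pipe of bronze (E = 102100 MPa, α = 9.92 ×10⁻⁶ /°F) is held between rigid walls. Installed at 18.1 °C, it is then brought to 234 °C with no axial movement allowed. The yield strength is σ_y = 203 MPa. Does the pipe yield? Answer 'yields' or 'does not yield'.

E = 102100 MPa = 102.1 GPa.
α = 9.92×10⁻⁶/°F × 9/5 = 17.9×10⁻⁶/K.
ΔT = 215.9 K. Constrained thermal stress σ = E·α·ΔT = 102.1×10³ MPa × 17.9×10⁻⁶ × 215.9 = 394 MPa (compressive).
Compare to σ_y = 203 MPa: σ ≥ σ_y, so it yields.

yields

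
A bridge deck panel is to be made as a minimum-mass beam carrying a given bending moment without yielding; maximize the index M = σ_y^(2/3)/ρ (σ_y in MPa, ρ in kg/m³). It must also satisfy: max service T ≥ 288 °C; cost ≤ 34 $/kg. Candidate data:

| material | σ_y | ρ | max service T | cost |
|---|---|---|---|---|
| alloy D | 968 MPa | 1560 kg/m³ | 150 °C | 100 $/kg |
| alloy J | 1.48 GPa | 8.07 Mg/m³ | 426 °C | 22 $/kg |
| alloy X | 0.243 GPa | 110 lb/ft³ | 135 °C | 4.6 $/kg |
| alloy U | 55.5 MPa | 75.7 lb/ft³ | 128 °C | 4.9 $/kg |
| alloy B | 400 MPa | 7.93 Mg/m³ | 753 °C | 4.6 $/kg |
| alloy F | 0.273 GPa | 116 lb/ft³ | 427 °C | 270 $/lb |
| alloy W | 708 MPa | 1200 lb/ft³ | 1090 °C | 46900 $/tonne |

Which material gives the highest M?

alloy J

Screen on constraints: max service T ≥ 288 °C; cost ≤ 34 $/kg. Survivors: alloy J, alloy B.
In SI units:
  alloy J: σ_y = 1480 MPa, ρ = 8070 kg/m³
  alloy B: σ_y = 400.0 MPa, ρ = 7930 kg/m³
  alloy J: M = 16.1×10⁻³
  alloy B: M = 6.85×10⁻³
The maximum is for alloy J.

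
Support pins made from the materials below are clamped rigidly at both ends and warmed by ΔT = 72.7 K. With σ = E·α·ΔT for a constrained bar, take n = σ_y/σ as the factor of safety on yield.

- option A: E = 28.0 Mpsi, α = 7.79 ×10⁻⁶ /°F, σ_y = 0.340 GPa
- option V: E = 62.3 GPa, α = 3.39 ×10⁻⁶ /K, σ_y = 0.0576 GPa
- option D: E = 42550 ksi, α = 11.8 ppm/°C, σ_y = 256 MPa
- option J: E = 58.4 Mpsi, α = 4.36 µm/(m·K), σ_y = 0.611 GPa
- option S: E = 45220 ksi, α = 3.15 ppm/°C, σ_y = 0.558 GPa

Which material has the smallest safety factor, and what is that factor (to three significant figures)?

option D, n = 1.02

Converting E to GPa, α to ×10⁻⁶/K, σ_y to MPa, then σ and n for each:
  option A: E = 193.1, α = 14.0, σ_y = 340.0 → σ = 197 MPa, n = 1.73
  option V: E = 62.30, α = 3.39, σ_y = 57.60 → σ = 15.4 MPa, n = 3.75
  option D: E = 293.4, α = 11.8, σ_y = 256.0 → σ = 252 MPa, n = 1.02
  option J: E = 402.7, α = 4.36, σ_y = 611.0 → σ = 128 MPa, n = 4.79
  option S: E = 311.8, α = 3.15, σ_y = 558.0 → σ = 71.4 MPa, n = 7.82
The minimum is option D at n = 1.02.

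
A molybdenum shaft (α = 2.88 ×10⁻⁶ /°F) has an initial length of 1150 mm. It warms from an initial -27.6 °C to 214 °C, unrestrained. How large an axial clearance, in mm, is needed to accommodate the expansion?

1.44 mm

Convert α: 2.88×10⁻⁶/°F × (9/5) = 5.18×10⁻⁶/K.
ΔT = 214 − (-27.6) = 241.6 K.
ΔL = α·L₀·ΔT = 5.18×10⁻⁶ × 1150 mm × 241.6 K = 1.44 mm.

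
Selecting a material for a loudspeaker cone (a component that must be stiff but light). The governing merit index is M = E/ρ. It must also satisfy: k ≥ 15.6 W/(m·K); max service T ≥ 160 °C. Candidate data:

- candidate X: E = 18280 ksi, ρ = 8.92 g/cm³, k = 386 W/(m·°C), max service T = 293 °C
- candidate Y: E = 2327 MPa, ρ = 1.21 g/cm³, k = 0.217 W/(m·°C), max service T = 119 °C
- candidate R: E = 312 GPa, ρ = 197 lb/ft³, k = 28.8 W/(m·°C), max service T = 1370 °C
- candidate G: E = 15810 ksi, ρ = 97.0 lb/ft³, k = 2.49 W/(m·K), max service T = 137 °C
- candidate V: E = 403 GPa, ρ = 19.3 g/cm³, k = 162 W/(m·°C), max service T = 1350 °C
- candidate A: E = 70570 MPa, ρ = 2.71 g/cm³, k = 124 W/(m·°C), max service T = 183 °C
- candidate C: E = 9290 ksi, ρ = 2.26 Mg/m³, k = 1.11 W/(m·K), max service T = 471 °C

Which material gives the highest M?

Screen on constraints: k ≥ 15.6 W/(m·K); max service T ≥ 160 °C. Survivors: candidate X, candidate R, candidate V, candidate A.
Putting every candidate on a common basis:
  candidate X: E = 126.0 GPa, ρ = 8920 kg/m³
  candidate R: E = 312.0 GPa, ρ = 3156 kg/m³
  candidate V: E = 403.0 GPa, ρ = 19300 kg/m³
  candidate A: E = 70.57 GPa, ρ = 2710 kg/m³
  candidate R: M = 98.9 MN·m/kg
  candidate A: M = 26.0 MN·m/kg
  candidate V: M = 20.9 MN·m/kg
  candidate X: M = 14.1 MN·m/kg
The maximum is for candidate R.

candidate R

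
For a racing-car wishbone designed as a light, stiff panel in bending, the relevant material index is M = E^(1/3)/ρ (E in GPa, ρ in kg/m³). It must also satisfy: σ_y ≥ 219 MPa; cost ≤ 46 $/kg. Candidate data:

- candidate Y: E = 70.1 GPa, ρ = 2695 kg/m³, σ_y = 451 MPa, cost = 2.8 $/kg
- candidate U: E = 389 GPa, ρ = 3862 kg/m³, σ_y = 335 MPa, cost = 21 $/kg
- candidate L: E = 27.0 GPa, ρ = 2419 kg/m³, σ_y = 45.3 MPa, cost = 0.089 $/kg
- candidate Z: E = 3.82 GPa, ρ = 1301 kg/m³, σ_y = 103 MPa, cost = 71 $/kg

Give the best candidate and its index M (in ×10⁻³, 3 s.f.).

Screen on constraints: σ_y ≥ 219 MPa; cost ≤ 46 $/kg. Survivors: candidate Y, candidate U.
Per-candidate index values:
  candidate U: M = 1.89×10⁻³
  candidate Y: M = 1.53×10⁻³
Candidate U ranks first.

candidate U, M = 1.89×10⁻³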